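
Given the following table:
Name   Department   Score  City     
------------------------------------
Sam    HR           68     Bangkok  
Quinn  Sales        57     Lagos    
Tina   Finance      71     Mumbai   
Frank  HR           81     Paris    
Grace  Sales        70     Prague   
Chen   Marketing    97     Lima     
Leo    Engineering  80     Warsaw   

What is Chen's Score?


Row 6: Chen
Score = 97

ANSWER: 97


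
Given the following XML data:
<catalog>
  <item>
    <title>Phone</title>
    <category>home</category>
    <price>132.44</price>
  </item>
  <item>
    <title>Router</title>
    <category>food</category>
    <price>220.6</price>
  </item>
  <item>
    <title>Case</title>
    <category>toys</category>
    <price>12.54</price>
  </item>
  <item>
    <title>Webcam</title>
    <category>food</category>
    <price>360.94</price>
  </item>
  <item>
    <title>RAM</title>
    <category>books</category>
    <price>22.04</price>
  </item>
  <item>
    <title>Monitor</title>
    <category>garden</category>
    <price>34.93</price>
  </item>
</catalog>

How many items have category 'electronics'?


Scanning <item> elements for <category>electronics</category>:
Count: 0

ANSWER: 0


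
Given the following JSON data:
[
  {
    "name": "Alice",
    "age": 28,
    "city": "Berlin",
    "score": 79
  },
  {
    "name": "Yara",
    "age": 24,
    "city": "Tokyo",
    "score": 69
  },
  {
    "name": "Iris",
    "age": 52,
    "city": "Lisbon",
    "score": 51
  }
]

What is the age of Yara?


Looking up record where name = Yara
Record index: 1
Field 'age' = 24

ANSWER: 24


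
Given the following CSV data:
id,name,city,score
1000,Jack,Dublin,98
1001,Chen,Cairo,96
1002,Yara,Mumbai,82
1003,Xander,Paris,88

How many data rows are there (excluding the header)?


Counting rows (excluding header):
Header: id,name,city,score
Data rows: 4

ANSWER: 4


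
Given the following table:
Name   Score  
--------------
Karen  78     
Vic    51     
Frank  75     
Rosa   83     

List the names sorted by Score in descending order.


Sorting by Score (descending):
  Rosa: 83
  Karen: 78
  Frank: 75
  Vic: 51


ANSWER: Rosa, Karen, Frank, Vic


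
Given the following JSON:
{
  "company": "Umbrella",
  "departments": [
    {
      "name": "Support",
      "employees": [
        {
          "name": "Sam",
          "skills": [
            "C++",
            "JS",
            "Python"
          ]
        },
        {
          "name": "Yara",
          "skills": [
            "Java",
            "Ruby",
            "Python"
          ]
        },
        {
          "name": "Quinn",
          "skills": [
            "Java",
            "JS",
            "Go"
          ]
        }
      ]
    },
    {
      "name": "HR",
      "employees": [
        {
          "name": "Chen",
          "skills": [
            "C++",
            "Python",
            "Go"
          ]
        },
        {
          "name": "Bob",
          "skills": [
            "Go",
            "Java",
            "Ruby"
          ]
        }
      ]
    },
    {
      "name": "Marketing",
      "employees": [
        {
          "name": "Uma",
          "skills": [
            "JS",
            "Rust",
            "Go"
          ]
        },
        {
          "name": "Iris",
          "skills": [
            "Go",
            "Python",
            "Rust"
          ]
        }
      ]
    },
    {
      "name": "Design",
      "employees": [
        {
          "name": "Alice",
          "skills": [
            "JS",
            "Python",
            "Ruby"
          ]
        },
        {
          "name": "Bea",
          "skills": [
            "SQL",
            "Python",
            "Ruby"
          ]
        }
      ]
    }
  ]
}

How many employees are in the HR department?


Path: departments[1].employees
Count: 2

ANSWER: 2


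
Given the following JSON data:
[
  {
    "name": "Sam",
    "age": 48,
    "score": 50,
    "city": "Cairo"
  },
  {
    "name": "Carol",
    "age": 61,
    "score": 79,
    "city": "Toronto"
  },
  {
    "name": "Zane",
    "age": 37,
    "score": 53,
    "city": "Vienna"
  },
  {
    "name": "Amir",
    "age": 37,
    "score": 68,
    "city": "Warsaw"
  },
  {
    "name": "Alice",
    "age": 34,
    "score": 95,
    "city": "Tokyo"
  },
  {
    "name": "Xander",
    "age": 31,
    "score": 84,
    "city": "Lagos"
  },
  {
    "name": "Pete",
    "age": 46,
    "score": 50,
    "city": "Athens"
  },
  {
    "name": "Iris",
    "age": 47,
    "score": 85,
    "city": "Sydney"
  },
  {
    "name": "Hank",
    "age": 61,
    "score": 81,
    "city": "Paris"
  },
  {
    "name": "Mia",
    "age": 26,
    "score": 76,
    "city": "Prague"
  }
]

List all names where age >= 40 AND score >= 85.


Checking both conditions:
  Sam (age=48, score=50) -> no
  Carol (age=61, score=79) -> no
  Zane (age=37, score=53) -> no
  Amir (age=37, score=68) -> no
  Alice (age=34, score=95) -> no
  Xander (age=31, score=84) -> no
  Pete (age=46, score=50) -> no
  Iris (age=47, score=85) -> YES
  Hank (age=61, score=81) -> no
  Mia (age=26, score=76) -> no


ANSWER: Iris


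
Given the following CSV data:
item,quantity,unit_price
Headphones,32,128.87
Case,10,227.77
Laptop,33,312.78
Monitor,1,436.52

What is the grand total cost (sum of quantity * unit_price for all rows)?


Computing row totals:
  Headphones: 32 * 128.87 = 4123.84
  Case: 10 * 227.77 = 2277.7
  Laptop: 33 * 312.78 = 10321.74
  Monitor: 1 * 436.52 = 436.52
Grand total = 4123.84 + 2277.7 + 10321.74 + 436.52 = 17159.8

ANSWER: 17159.8


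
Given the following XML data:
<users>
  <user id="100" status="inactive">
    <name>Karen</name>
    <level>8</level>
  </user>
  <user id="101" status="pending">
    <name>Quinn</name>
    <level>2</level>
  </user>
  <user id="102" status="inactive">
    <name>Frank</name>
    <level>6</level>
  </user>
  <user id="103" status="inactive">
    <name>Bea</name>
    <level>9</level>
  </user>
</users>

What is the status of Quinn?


Finding user with name = Quinn
user id="101" status="pending"

ANSWER: pending


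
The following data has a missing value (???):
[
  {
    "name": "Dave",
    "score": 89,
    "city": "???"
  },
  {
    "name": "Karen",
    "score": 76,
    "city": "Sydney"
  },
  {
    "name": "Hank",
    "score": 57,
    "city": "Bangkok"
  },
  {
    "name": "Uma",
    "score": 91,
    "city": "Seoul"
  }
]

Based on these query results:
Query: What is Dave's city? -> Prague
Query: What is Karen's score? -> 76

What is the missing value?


The missing value is Dave's city
From query: Dave's city = Prague

ANSWER: Prague


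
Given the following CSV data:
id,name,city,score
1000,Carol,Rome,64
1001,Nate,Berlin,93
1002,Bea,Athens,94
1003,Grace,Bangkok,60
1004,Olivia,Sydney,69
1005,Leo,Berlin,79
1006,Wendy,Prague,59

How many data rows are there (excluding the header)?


Counting rows (excluding header):
Header: id,name,city,score
Data rows: 7

ANSWER: 7


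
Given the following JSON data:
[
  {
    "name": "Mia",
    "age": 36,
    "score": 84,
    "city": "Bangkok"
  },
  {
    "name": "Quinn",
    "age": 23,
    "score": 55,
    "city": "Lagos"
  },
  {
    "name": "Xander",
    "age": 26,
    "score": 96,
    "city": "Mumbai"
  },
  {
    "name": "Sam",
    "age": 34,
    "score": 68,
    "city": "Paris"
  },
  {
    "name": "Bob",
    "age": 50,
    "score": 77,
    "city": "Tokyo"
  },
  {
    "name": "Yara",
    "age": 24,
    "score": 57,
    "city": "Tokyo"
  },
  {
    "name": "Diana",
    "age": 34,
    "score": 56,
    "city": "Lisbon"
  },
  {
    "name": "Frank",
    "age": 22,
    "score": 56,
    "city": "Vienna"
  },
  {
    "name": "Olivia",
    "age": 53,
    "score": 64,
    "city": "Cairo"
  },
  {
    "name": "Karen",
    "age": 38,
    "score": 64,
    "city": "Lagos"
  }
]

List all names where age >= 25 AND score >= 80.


Checking both conditions:
  Mia (age=36, score=84) -> YES
  Quinn (age=23, score=55) -> no
  Xander (age=26, score=96) -> YES
  Sam (age=34, score=68) -> no
  Bob (age=50, score=77) -> no
  Yara (age=24, score=57) -> no
  Diana (age=34, score=56) -> no
  Frank (age=22, score=56) -> no
  Olivia (age=53, score=64) -> no
  Karen (age=38, score=64) -> no


ANSWER: Mia, Xander


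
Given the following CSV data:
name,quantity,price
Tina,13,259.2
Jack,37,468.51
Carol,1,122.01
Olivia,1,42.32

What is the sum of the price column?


Values in 'price' column:
  Row 1: 259.2
  Row 2: 468.51
  Row 3: 122.01
  Row 4: 42.32
Sum = 259.2 + 468.51 + 122.01 + 42.32 = 892.04

ANSWER: 892.04


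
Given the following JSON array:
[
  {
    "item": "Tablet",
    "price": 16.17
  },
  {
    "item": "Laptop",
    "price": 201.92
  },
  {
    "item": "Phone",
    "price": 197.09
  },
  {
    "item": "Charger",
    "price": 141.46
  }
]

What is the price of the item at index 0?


Array index 0 -> Tablet
price = 16.17

ANSWER: 16.17


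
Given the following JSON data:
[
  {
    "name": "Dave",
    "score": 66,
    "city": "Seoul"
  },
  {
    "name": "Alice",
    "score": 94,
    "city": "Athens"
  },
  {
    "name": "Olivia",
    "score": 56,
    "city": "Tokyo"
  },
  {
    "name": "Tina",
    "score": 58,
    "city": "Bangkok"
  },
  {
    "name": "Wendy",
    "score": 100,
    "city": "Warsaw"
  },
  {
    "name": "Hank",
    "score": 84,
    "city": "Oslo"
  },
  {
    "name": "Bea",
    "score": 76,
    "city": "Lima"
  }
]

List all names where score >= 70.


Filtering records where score >= 70:
  Dave (score=66) -> no
  Alice (score=94) -> YES
  Olivia (score=56) -> no
  Tina (score=58) -> no
  Wendy (score=100) -> YES
  Hank (score=84) -> YES
  Bea (score=76) -> YES


ANSWER: Alice, Wendy, Hank, Bea


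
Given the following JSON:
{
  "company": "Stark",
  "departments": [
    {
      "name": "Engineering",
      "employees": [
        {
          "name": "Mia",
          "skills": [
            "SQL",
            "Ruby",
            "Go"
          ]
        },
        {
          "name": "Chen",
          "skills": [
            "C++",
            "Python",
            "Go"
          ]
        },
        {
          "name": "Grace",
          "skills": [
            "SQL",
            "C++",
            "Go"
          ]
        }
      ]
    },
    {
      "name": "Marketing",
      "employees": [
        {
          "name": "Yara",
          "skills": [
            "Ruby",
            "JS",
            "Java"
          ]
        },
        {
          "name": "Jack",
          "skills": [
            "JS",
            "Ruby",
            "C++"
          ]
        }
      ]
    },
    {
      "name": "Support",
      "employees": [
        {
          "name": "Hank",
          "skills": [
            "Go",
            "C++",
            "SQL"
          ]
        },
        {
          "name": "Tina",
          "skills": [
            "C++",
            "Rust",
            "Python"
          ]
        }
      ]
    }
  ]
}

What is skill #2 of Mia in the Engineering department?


Path: departments[0].employees[0].skills[1]
Value: Ruby

ANSWER: Ruby


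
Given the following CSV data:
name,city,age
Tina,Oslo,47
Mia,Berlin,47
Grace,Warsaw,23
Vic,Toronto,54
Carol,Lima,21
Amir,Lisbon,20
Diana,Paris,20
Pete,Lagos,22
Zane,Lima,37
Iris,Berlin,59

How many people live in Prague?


Scanning city column for 'Prague':
Total matches: 0

ANSWER: 0


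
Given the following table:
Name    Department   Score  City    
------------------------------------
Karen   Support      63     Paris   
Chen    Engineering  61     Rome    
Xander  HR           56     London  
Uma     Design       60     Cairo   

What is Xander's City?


Row 3: Xander
City = London

ANSWER: London


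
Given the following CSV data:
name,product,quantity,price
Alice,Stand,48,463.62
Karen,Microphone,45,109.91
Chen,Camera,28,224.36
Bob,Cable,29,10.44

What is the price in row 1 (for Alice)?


Row 1: Alice
Column 'price' = 463.62

ANSWER: 463.62


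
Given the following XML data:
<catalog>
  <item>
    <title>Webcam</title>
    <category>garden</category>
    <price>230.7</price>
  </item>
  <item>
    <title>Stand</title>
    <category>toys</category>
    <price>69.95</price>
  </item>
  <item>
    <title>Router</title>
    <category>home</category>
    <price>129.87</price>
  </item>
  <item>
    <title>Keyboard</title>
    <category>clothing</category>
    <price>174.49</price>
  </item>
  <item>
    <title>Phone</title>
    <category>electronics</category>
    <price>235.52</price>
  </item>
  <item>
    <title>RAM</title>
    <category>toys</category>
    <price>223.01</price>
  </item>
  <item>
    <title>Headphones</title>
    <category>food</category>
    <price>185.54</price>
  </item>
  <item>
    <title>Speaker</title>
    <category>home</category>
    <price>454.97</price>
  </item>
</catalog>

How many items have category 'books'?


Scanning <item> elements for <category>books</category>:
Count: 0

ANSWER: 0


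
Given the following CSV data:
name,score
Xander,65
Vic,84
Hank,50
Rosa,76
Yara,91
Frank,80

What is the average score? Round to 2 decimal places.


Scores: 65, 84, 50, 76, 91, 80
Sum = 446
Count = 6
Average = 446 / 6 = 74.33

ANSWER: 74.33


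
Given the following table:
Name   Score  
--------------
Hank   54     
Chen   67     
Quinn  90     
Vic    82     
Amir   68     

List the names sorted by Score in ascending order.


Sorting by Score (ascending):
  Hank: 54
  Chen: 67
  Amir: 68
  Vic: 82
  Quinn: 90


ANSWER: Hank, Chen, Amir, Vic, Quinn


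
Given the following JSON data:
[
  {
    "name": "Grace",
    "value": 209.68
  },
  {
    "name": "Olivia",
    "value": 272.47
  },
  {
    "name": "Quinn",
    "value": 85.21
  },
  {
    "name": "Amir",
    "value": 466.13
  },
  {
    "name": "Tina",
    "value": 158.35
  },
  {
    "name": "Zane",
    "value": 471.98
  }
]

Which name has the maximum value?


Comparing values:
  Grace: 209.68
  Olivia: 272.47
  Quinn: 85.21
  Amir: 466.13
  Tina: 158.35
  Zane: 471.98
Maximum: Zane (471.98)

ANSWER: Zane


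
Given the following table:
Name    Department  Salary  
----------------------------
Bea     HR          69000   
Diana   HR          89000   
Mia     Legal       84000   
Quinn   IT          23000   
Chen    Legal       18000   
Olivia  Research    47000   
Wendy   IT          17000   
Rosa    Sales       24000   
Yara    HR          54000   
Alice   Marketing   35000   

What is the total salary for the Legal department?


Legal department members:
  Mia: 84000
  Chen: 18000
Total = 84000 + 18000 = 102000

ANSWER: 102000


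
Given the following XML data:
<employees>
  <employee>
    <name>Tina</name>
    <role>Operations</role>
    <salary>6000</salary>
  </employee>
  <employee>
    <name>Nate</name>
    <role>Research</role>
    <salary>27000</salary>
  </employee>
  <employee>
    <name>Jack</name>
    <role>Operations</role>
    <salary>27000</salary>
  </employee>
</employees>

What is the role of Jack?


Searching for <employee> with <name>Jack</name>
Found at position 3
<role>Operations</role>

ANSWER: Operations


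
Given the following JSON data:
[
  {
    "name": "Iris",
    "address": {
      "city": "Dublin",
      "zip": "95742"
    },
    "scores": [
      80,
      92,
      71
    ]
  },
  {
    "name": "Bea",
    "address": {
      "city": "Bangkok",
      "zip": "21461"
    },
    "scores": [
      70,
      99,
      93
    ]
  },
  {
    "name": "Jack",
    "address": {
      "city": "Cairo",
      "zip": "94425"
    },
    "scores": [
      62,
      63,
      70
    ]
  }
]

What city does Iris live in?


Path: records[0].address.city
Value: Dublin

ANSWER: Dublin


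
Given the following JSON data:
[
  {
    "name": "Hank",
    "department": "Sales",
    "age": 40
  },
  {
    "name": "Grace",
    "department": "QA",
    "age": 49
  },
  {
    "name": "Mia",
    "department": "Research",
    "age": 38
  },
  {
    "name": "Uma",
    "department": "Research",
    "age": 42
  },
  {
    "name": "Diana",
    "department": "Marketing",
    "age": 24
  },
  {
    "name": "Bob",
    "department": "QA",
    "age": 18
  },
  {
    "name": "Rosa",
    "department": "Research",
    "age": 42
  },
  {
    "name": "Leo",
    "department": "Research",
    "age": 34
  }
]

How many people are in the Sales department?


Scanning records for department = Sales
  Record 0: Hank
Count: 1

ANSWER: 1


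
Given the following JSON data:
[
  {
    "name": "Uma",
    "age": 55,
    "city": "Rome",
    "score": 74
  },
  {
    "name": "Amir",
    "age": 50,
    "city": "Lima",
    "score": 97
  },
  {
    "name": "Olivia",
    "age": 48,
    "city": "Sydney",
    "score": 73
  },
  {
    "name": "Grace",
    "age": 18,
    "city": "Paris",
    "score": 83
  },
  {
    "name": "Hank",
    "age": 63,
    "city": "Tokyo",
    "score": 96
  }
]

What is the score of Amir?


Looking up record where name = Amir
Record index: 1
Field 'score' = 97

ANSWER: 97


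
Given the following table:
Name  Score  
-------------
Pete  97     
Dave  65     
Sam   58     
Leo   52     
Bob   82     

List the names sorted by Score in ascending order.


Sorting by Score (ascending):
  Leo: 52
  Sam: 58
  Dave: 65
  Bob: 82
  Pete: 97


ANSWER: Leo, Sam, Dave, Bob, Pete


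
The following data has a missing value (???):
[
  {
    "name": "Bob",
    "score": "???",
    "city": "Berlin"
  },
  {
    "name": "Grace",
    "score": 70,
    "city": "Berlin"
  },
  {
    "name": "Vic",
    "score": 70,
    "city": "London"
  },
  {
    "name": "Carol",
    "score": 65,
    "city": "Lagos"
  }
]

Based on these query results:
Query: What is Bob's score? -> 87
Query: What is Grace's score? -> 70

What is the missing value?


The missing value is Bob's score
From query: Bob's score = 87

ANSWER: 87


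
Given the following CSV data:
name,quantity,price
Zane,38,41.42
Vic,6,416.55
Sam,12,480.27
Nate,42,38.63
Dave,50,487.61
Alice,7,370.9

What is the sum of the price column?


Values in 'price' column:
  Row 1: 41.42
  Row 2: 416.55
  Row 3: 480.27
  Row 4: 38.63
  Row 5: 487.61
  Row 6: 370.9
Sum = 41.42 + 416.55 + 480.27 + 38.63 + 487.61 + 370.9 = 1835.38

ANSWER: 1835.38


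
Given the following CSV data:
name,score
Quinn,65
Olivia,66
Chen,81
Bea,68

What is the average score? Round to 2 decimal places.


Scores: 65, 66, 81, 68
Sum = 280
Count = 4
Average = 280 / 4 = 70.00

ANSWER: 70.00


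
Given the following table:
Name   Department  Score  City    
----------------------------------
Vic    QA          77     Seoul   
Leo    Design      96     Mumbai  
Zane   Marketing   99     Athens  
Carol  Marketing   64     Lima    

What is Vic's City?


Row 1: Vic
City = Seoul

ANSWER: Seoul


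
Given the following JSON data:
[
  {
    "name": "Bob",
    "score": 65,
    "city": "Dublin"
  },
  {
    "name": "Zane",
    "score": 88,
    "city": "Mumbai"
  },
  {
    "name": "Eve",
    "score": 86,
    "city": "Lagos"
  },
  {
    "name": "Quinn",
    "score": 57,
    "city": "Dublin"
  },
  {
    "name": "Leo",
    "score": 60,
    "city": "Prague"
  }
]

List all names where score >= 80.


Filtering records where score >= 80:
  Bob (score=65) -> no
  Zane (score=88) -> YES
  Eve (score=86) -> YES
  Quinn (score=57) -> no
  Leo (score=60) -> no


ANSWER: Zane, Eve


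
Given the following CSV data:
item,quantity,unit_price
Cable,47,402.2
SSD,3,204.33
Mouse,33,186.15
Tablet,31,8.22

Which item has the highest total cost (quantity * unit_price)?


Computing row totals:
  Cable: 18903.4
  SSD: 612.99
  Mouse: 6142.95
  Tablet: 254.82
Maximum: Cable (18903.4)

ANSWER: Cable


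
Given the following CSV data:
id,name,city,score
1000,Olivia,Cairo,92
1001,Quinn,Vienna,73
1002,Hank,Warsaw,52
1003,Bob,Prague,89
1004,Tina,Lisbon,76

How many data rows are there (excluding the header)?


Counting rows (excluding header):
Header: id,name,city,score
Data rows: 5

ANSWER: 5


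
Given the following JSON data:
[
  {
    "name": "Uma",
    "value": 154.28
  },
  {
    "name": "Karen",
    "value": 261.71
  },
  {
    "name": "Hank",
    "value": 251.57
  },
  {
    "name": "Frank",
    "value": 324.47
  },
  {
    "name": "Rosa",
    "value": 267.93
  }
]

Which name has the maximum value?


Comparing values:
  Uma: 154.28
  Karen: 261.71
  Hank: 251.57
  Frank: 324.47
  Rosa: 267.93
Maximum: Frank (324.47)

ANSWER: Frank


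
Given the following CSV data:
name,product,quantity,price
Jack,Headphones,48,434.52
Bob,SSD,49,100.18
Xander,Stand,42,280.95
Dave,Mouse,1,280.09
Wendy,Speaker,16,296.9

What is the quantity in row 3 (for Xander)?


Row 3: Xander
Column 'quantity' = 42

ANSWER: 42


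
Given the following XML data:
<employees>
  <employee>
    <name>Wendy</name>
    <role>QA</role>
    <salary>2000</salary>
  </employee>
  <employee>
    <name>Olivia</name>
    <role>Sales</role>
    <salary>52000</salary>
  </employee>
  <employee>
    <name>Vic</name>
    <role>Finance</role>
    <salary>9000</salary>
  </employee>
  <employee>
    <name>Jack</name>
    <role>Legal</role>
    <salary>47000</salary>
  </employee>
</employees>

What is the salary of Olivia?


Searching for <employee> with <name>Olivia</name>
Found at position 2
<salary>52000</salary>

ANSWER: 52000


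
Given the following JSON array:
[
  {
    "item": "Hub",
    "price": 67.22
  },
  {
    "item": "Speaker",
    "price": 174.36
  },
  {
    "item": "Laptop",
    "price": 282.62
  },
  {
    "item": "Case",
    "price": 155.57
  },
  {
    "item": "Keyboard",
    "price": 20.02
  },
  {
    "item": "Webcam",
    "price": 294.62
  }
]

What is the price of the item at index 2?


Array index 2 -> Laptop
price = 282.62

ANSWER: 282.62


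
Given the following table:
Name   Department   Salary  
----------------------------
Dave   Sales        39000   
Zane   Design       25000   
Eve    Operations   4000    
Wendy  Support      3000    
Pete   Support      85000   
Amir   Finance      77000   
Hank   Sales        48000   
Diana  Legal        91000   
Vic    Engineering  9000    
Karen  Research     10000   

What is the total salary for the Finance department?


Finance department members:
  Amir: 77000
Total = 77000 = 77000

ANSWER: 77000


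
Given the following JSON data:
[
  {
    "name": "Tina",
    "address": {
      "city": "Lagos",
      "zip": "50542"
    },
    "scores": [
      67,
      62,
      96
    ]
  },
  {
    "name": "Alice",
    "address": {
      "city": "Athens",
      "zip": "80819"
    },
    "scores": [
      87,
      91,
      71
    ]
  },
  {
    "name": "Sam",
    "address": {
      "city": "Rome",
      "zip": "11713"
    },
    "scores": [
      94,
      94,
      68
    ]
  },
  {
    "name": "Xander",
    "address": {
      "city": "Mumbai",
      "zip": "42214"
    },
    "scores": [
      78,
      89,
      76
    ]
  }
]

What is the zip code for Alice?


Path: records[1].address.zip
Value: 80819

ANSWER: 80819


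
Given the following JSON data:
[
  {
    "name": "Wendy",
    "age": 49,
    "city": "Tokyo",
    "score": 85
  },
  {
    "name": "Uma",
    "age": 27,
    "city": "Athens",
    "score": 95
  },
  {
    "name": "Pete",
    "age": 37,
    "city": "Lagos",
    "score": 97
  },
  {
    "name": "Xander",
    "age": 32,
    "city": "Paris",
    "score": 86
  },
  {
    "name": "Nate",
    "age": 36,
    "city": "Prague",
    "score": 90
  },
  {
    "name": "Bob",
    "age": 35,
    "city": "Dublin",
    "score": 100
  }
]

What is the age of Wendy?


Looking up record where name = Wendy
Record index: 0
Field 'age' = 49

ANSWER: 49


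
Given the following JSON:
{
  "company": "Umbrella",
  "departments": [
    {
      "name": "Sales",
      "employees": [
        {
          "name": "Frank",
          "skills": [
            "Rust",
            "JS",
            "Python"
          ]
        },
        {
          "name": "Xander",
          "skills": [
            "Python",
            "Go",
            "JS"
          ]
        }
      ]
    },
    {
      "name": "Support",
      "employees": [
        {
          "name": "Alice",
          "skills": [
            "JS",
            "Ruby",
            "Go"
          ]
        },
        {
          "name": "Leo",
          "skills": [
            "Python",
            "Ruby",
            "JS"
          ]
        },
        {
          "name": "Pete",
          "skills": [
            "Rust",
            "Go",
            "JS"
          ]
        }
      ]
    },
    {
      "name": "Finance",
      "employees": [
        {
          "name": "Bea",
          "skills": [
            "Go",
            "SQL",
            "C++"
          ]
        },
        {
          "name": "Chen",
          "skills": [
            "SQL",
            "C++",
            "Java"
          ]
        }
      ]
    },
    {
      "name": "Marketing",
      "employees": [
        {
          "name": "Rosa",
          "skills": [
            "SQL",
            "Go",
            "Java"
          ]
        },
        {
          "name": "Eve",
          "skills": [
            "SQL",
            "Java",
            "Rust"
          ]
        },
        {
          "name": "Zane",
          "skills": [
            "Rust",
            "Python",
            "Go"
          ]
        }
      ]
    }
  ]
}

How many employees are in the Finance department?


Path: departments[2].employees
Count: 2

ANSWER: 2


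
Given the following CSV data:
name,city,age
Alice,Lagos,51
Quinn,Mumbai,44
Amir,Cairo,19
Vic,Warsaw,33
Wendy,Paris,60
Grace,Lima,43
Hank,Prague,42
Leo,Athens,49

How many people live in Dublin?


Scanning city column for 'Dublin':
Total matches: 0

ANSWER: 0


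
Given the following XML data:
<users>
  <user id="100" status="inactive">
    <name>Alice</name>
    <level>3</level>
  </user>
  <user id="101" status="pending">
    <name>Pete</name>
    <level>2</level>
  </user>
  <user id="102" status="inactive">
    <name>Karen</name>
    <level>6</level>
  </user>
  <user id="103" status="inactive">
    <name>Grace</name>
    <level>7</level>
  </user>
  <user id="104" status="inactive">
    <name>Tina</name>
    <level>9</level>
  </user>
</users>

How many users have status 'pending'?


Counting users with status='pending':
  Pete (id=101) -> MATCH
Count: 1

ANSWER: 1


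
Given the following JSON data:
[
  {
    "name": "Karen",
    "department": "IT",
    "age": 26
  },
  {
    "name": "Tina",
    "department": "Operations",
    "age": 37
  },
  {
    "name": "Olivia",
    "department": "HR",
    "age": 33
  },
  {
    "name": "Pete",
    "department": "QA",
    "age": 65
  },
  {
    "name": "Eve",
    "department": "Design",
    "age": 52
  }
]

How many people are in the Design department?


Scanning records for department = Design
  Record 4: Eve
Count: 1

ANSWER: 1


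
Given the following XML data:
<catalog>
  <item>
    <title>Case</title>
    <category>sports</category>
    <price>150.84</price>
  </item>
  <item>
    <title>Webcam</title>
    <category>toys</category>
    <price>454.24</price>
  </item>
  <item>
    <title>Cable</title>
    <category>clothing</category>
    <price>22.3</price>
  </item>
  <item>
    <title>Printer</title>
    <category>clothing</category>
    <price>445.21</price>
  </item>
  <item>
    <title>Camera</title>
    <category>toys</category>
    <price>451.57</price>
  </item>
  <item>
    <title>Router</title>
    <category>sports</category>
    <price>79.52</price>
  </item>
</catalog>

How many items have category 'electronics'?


Scanning <item> elements for <category>electronics</category>:
Count: 0

ANSWER: 0


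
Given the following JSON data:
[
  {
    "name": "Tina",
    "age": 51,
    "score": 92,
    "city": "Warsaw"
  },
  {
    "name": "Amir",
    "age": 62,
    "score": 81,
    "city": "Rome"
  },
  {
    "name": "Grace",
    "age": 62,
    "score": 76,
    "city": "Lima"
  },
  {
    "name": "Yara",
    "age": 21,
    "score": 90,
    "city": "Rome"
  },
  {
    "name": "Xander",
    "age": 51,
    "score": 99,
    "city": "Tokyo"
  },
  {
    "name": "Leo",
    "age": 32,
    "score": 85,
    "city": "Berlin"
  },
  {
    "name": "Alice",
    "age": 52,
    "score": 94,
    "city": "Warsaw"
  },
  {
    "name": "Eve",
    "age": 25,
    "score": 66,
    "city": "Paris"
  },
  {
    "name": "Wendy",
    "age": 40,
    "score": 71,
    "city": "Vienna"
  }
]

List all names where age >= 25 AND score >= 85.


Checking both conditions:
  Tina (age=51, score=92) -> YES
  Amir (age=62, score=81) -> no
  Grace (age=62, score=76) -> no
  Yara (age=21, score=90) -> no
  Xander (age=51, score=99) -> YES
  Leo (age=32, score=85) -> YES
  Alice (age=52, score=94) -> YES
  Eve (age=25, score=66) -> no
  Wendy (age=40, score=71) -> no


ANSWER: Tina, Xander, Leo, Alice


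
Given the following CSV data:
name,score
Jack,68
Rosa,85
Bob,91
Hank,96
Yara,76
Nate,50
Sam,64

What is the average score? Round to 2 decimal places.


Scores: 68, 85, 91, 96, 76, 50, 64
Sum = 530
Count = 7
Average = 530 / 7 = 75.71

ANSWER: 75.71


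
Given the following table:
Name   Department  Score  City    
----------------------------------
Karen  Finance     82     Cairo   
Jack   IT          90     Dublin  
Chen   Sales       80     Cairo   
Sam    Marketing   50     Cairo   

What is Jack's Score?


Row 2: Jack
Score = 90

ANSWER: 90


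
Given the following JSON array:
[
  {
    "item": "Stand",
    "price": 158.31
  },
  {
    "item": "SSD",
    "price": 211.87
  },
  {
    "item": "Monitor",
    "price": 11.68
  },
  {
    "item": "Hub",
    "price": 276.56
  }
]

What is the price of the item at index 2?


Array index 2 -> Monitor
price = 11.68

ANSWER: 11.68


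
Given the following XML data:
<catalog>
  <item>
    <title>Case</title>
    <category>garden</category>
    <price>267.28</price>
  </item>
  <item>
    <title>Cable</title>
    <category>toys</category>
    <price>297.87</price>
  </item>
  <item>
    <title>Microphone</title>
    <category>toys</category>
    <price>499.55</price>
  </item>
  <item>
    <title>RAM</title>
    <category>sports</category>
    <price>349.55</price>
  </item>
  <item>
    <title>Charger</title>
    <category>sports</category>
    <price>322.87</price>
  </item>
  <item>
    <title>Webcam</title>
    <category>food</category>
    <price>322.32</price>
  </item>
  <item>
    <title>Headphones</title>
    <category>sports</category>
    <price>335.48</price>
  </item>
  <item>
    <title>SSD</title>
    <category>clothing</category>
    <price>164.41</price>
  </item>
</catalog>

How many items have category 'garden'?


Scanning <item> elements for <category>garden</category>:
  Item 1: Case -> MATCH
Count: 1

ANSWER: 1


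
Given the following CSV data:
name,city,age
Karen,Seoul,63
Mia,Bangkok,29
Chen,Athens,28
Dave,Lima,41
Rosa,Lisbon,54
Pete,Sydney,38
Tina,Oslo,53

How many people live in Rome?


Scanning city column for 'Rome':
Total matches: 0

ANSWER: 0


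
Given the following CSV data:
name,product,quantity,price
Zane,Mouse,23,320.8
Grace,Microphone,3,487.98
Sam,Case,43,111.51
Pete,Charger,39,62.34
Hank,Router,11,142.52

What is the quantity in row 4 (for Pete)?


Row 4: Pete
Column 'quantity' = 39

ANSWER: 39


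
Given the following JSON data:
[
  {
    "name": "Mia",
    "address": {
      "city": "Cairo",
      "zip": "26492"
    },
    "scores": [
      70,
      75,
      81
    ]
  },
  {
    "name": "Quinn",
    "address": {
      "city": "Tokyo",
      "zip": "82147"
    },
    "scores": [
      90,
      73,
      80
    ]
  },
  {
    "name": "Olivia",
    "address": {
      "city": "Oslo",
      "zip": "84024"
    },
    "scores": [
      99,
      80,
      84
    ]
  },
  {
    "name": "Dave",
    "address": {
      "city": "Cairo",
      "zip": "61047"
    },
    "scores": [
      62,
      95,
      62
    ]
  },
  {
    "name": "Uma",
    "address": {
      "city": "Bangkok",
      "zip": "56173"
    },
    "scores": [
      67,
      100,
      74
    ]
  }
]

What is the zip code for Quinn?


Path: records[1].address.zip
Value: 82147

ANSWER: 82147


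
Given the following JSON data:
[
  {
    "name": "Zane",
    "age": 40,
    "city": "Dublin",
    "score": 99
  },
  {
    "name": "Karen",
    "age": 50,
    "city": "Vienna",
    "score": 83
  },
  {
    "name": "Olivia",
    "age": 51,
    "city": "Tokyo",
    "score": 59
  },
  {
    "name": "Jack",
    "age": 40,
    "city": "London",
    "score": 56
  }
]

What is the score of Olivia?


Looking up record where name = Olivia
Record index: 2
Field 'score' = 59

ANSWER: 59


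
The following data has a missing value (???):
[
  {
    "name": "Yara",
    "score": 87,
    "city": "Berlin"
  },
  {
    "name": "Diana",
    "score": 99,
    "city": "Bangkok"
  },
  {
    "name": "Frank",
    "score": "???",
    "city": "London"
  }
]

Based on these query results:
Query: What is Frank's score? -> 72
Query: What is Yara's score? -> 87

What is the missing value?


The missing value is Frank's score
From query: Frank's score = 72

ANSWER: 72


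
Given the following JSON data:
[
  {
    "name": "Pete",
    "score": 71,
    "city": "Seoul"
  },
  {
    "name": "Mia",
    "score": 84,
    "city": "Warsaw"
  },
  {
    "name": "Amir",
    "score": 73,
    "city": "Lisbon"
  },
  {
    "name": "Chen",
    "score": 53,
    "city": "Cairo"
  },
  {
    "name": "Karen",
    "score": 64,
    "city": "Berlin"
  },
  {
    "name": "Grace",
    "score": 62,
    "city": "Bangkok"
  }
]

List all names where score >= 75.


Filtering records where score >= 75:
  Pete (score=71) -> no
  Mia (score=84) -> YES
  Amir (score=73) -> no
  Chen (score=53) -> no
  Karen (score=64) -> no
  Grace (score=62) -> no


ANSWER: Mia


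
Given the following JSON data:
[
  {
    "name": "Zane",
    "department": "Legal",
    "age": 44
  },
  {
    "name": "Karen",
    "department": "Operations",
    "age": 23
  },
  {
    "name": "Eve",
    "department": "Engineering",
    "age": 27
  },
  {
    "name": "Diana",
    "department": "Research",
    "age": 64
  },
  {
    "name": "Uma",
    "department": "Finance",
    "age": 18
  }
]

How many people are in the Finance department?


Scanning records for department = Finance
  Record 4: Uma
Count: 1

ANSWER: 1


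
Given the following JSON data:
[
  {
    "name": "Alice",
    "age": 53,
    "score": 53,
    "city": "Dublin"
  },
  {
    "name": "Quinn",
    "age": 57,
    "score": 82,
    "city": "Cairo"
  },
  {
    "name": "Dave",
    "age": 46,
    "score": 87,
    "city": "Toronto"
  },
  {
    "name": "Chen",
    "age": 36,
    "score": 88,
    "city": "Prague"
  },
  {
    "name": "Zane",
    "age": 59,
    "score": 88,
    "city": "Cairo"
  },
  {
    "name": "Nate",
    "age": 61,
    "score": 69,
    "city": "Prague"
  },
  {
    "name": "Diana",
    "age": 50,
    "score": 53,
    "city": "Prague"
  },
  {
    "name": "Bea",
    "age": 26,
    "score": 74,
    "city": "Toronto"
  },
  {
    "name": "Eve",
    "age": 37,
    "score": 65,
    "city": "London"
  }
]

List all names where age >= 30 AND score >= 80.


Checking both conditions:
  Alice (age=53, score=53) -> no
  Quinn (age=57, score=82) -> YES
  Dave (age=46, score=87) -> YES
  Chen (age=36, score=88) -> YES
  Zane (age=59, score=88) -> YES
  Nate (age=61, score=69) -> no
  Diana (age=50, score=53) -> no
  Bea (age=26, score=74) -> no
  Eve (age=37, score=65) -> no


ANSWER: Quinn, Dave, Chen, Zane


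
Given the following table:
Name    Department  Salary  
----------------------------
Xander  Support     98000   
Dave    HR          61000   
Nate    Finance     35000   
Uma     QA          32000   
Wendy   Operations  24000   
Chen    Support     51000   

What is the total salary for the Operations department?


Operations department members:
  Wendy: 24000
Total = 24000 = 24000

ANSWER: 24000


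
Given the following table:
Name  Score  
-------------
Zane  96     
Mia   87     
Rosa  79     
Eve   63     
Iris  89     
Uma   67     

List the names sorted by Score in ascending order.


Sorting by Score (ascending):
  Eve: 63
  Uma: 67
  Rosa: 79
  Mia: 87
  Iris: 89
  Zane: 96


ANSWER: Eve, Uma, Rosa, Mia, Iris, Zane


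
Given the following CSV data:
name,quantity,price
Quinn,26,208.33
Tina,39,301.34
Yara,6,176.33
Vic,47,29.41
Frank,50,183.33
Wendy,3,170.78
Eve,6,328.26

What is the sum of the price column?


Values in 'price' column:
  Row 1: 208.33
  Row 2: 301.34
  Row 3: 176.33
  Row 4: 29.41
  Row 5: 183.33
  Row 6: 170.78
  Row 7: 328.26
Sum = 208.33 + 301.34 + 176.33 + 29.41 + 183.33 + 170.78 + 328.26 = 1397.78

ANSWER: 1397.78


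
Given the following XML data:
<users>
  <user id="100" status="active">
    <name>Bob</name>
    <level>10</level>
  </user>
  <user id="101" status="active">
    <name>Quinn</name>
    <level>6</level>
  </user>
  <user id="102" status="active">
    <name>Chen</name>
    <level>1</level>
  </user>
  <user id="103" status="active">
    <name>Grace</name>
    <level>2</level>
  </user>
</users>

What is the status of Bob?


Finding user with name = Bob
user id="100" status="active"

ANSWER: active


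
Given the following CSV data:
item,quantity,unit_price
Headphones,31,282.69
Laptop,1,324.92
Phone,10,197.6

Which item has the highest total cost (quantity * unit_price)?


Computing row totals:
  Headphones: 8763.39
  Laptop: 324.92
  Phone: 1976.0
Maximum: Headphones (8763.39)

ANSWER: Headphones


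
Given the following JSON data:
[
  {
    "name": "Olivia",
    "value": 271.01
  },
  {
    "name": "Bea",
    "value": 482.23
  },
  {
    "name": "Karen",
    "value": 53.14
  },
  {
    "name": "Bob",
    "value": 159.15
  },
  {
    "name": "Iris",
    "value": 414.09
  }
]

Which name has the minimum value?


Comparing values:
  Olivia: 271.01
  Bea: 482.23
  Karen: 53.14
  Bob: 159.15
  Iris: 414.09
Minimum: Karen (53.14)

ANSWER: Karen


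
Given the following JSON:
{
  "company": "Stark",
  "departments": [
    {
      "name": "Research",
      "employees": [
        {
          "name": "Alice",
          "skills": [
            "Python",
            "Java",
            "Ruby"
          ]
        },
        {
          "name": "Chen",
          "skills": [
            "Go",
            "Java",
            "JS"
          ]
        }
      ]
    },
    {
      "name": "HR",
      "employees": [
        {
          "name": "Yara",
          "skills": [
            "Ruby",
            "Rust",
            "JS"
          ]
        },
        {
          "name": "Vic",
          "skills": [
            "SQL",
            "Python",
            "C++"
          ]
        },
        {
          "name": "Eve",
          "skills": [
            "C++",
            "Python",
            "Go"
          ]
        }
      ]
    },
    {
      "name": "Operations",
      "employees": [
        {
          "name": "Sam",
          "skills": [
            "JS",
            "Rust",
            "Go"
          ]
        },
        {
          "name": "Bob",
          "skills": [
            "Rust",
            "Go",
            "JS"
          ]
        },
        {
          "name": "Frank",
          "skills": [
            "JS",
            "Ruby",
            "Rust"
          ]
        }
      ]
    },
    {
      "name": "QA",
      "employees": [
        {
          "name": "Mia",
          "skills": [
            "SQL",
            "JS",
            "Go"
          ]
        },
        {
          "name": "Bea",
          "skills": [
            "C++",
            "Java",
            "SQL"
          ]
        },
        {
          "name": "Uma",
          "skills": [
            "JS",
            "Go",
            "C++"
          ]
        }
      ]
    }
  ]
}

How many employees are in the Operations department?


Path: departments[2].employees
Count: 3

ANSWER: 3


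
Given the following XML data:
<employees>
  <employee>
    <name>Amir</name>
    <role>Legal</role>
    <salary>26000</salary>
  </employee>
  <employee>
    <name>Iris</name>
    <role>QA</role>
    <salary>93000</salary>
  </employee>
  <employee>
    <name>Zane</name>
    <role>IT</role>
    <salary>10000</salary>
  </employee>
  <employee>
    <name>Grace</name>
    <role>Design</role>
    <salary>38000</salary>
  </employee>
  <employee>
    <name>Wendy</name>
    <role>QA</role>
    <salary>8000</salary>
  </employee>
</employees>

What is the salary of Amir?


Searching for <employee> with <name>Amir</name>
Found at position 1
<salary>26000</salary>

ANSWER: 26000
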